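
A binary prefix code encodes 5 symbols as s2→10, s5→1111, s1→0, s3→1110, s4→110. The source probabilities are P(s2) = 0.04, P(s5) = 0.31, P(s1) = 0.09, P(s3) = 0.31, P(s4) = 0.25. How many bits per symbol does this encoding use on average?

L̄ = Σ pᵢ·ℓᵢ = 0.04·2 + 0.31·4 + 0.09·1 + 0.31·4 + 0.25·3 = 3.4 bits/symbol.

3.4 bits/symbol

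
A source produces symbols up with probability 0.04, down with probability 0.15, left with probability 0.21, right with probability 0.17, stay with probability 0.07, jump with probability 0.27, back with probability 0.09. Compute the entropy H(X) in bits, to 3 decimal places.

H = −Σ pᵢ log₂ pᵢ.
−0.04·log₂(0.04) = 0.1858
−0.15·log₂(0.15) = 0.4105
−0.21·log₂(0.21) = 0.4728
−0.17·log₂(0.17) = 0.4346
−0.07·log₂(0.07) = 0.2686
−0.27·log₂(0.27) = 0.5100
−0.09·log₂(0.09) = 0.3127
Sum ≈ 2.5949 → 2.595 bits.

2.595 bits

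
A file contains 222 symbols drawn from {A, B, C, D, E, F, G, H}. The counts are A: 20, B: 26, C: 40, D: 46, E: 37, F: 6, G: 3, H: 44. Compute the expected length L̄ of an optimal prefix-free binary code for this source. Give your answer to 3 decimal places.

2.766 bits/symbol

Probabilities are the counts divided by 222.
Repeatedly combine the two least-probable nodes; the expected code length is the sum of the merged weights.
merge 1/74 + 1/37 → 3/74
merge 3/74 + 10/111 → 29/222
merge 13/111 + 29/222 → 55/222
merge 1/6 + 20/111 → 77/222
merge 22/111 + 23/111 → 15/37
merge 55/222 + 77/222 → 22/37
merge 15/37 + 22/37 → 1
L = 3/74 + 29/222 + 55/222 + 77/222 + 15/37 + 22/37 + 1 = 307/111 ≈ 2.766 bits/symbol.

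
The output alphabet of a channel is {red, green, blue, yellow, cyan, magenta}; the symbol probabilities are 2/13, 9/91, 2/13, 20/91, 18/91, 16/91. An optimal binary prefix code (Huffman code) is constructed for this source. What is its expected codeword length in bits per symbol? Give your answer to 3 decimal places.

Repeatedly combine the two least-probable nodes; the expected code length is the sum of the merged weights.
merge 9/91 + 2/13 → 23/91
merge 2/13 + 16/91 → 30/91
merge 18/91 + 20/91 → 38/91
merge 23/91 + 30/91 → 53/91
merge 38/91 + 53/91 → 1
L = 23/91 + 30/91 + 38/91 + 53/91 + 1 = 235/91 ≈ 2.582 bits/symbol.

2.582 bits/symbol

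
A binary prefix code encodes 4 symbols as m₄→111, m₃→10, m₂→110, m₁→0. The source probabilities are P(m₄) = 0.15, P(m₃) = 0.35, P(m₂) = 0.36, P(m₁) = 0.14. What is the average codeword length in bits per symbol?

L̄ = Σ pᵢ·ℓᵢ = 0.15·3 + 0.35·2 + 0.36·3 + 0.14·1 = 2.37 bits/symbol.

2.37 bits/symbol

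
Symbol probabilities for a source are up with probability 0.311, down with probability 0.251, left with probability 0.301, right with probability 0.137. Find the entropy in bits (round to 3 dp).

1.939 bits

H = −Σ pᵢ log₂ pᵢ.
−0.311·log₂(0.311) = 0.5240
−0.251·log₂(0.251) = 0.5006
−0.301·log₂(0.301) = 0.5214
−0.137·log₂(0.137) = 0.3929
Sum ≈ 1.9389 → 1.939 bits.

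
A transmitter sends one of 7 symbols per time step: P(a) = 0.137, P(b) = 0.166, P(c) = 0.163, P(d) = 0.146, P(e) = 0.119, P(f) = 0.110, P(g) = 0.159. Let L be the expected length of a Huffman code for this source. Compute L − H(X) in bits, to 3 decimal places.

Entropy H = −Σ p log₂ p ≈ 2.7924 bits.
Huffman merges: 11/100+119/1000→229/1000; 137/1000+73/500→283/1000; 159/1000+163/1000→161/500; 83/500+229/1000→79/200; 283/1000+161/500→121/200; 79/200+121/200→1. L = 1417/500 ≈ 2.8340.
L − H = 2.8340 − 2.7924 = 0.042 bits.

0.042 bits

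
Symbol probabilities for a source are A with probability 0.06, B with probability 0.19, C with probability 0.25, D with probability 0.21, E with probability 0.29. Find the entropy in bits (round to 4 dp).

H = −Σ pᵢ log₂ pᵢ.
−0.06·log₂(0.06) = 0.2435
−0.19·log₂(0.19) = 0.4552
−0.25·log₂(0.25) = 0.5000
−0.21·log₂(0.21) = 0.4728
−0.29·log₂(0.29) = 0.5179
Sum ≈ 2.1895 → 2.1895 bits.

2.1895 bits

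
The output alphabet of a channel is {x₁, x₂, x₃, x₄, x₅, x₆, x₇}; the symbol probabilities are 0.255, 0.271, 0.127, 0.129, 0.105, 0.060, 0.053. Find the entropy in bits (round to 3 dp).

H = −Σ pᵢ log₂ pᵢ.
−0.255·log₂(0.255) = 0.5027
−0.271·log₂(0.271) = 0.5105
−0.127·log₂(0.127) = 0.3781
−0.129·log₂(0.129) = 0.3811
−0.105·log₂(0.105) = 0.3414
−0.060·log₂(0.060) = 0.2435
−0.053·log₂(0.053) = 0.2246
Sum ≈ 2.5820 → 2.582 bits.

2.582 bits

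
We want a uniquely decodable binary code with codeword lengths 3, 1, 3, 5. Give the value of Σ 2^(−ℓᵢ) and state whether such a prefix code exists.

With common denominator 2^5 = 32: Σ 2^(−ℓᵢ) = 4/32 + 16/32 + 4/32 + 1/32 = 25/32 = 0.78125.
Kraft's inequality requires Σ ≤ 1; here Σ = 0.78125 ≤ 1, so such a prefix code exists.

0.78125; yes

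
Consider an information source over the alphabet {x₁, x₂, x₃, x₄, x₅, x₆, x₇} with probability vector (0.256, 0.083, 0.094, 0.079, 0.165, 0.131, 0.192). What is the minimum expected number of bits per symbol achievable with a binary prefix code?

Repeatedly combine the two least-probable nodes; the expected code length is the sum of the merged weights.
merge 79/1000 + 83/1000 → 81/500
merge 47/500 + 131/1000 → 9/40
merge 81/500 + 33/200 → 327/1000
merge 24/125 + 9/40 → 417/1000
merge 32/125 + 327/1000 → 583/1000
merge 417/1000 + 583/1000 → 1
L = 81/500 + 9/40 + 327/1000 + 417/1000 + 583/1000 + 1 = 1357/500 = 2.714 bits/symbol.

2.714 bits/symbol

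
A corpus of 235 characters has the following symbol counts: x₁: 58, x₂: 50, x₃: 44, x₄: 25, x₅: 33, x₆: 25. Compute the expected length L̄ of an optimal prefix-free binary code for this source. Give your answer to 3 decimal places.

Probabilities are the counts divided by 235.
Repeatedly combine the two least-probable nodes; the expected code length is the sum of the merged weights.
merge 5/47 + 5/47 → 10/47
merge 33/235 + 44/235 → 77/235
merge 10/47 + 10/47 → 20/47
merge 58/235 + 77/235 → 27/47
merge 20/47 + 27/47 → 1
L = 10/47 + 77/235 + 20/47 + 27/47 + 1 = 597/235 ≈ 2.540 bits/symbol.

2.540 bits/symbol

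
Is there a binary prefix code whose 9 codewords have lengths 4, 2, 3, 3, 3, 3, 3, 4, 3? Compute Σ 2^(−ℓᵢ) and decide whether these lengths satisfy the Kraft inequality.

1.125; no

With common denominator 2^4 = 16: Σ 2^(−ℓᵢ) = 1/16 + 4/16 + 2/16 + 2/16 + 2/16 + 2/16 + 2/16 + 1/16 + 2/16 = 18/16 = 1.125.
Kraft's inequality requires Σ ≤ 1; here Σ = 1.125 > 1, so no such prefix code exists.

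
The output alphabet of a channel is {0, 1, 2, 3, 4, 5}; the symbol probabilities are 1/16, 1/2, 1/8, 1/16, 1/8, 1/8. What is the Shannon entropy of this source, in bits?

Each probability is a power of 1/2, so log₂(1/p) is an integer.
H = Σ p·log₂(1/p) = 1/16·4 + 1/2·1 + 1/8·3 + 1/16·4 + 1/8·3 + 1/8·3 = 2.125 bits.

2.125 bits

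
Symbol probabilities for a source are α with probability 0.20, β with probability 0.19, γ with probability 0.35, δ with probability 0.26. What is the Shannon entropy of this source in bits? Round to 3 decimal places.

H = −Σ pᵢ log₂ pᵢ.
−0.20·log₂(0.20) = 0.4644
−0.19·log₂(0.19) = 0.4552
−0.35·log₂(0.35) = 0.5301
−0.26·log₂(0.26) = 0.5053
Sum ≈ 1.9550 → 1.955 bits.

1.955 bits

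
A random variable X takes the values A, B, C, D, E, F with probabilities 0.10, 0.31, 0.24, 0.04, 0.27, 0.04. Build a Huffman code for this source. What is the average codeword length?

Repeatedly combine the two least-probable nodes; the expected code length is the sum of the merged weights.
merge 1/25 + 1/25 → 2/25
merge 2/25 + 1/10 → 9/50
merge 9/50 + 6/25 → 21/50
merge 27/100 + 31/100 → 29/50
merge 21/50 + 29/50 → 1
L = 2/25 + 9/50 + 21/50 + 29/50 + 1 = 113/50 = 2.26 bits/symbol.

2.26 bits/symbol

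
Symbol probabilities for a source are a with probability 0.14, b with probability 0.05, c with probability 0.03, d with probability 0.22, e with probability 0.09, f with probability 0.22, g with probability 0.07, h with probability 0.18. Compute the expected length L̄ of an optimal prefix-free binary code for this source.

Repeatedly combine the two least-probable nodes; the expected code length is the sum of the merged weights.
merge 3/100 + 1/20 → 2/25
merge 7/100 + 2/25 → 3/20
merge 9/100 + 7/50 → 23/100
merge 3/20 + 9/50 → 33/100
merge 11/50 + 11/50 → 11/25
merge 23/100 + 33/100 → 14/25
merge 11/25 + 14/25 → 1
L = 2/25 + 3/20 + 23/100 + 33/100 + 11/25 + 14/25 + 1 = 279/100 = 2.79 bits/symbol.

2.79 bits/symbol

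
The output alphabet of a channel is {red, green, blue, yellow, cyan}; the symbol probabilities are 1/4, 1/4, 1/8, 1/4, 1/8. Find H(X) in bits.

2.25 bits

Each probability is a power of 1/2, so log₂(1/p) is an integer.
H = Σ p·log₂(1/p) = 1/4·2 + 1/4·2 + 1/8·3 + 1/4·2 + 1/8·3 = 2.25 bits.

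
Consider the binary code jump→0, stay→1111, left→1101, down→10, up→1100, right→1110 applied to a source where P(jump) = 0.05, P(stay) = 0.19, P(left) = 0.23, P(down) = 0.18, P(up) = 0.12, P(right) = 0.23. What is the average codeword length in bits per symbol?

L̄ = Σ pᵢ·ℓᵢ = 0.05·1 + 0.19·4 + 0.23·4 + 0.18·2 + 0.12·4 + 0.23·4 = 3.49 bits/symbol.

3.49 bits/symbol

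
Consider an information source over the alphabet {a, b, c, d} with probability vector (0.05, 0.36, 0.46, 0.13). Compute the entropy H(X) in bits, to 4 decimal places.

1.6447 bits

H = −Σ pᵢ log₂ pᵢ.
−0.05·log₂(0.05) = 0.2161
−0.36·log₂(0.36) = 0.5306
−0.46·log₂(0.46) = 0.5153
−0.13·log₂(0.13) = 0.3826
Sum ≈ 1.6447 → 1.6447 bits.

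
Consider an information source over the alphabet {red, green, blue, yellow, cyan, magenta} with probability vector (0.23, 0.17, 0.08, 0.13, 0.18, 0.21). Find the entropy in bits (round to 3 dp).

H = −Σ pᵢ log₂ pᵢ.
−0.23·log₂(0.23) = 0.4877
−0.17·log₂(0.17) = 0.4346
−0.08·log₂(0.08) = 0.2915
−0.13·log₂(0.13) = 0.3826
−0.18·log₂(0.18) = 0.4453
−0.21·log₂(0.21) = 0.4728
Sum ≈ 2.5145 → 2.515 bits.

2.515 bits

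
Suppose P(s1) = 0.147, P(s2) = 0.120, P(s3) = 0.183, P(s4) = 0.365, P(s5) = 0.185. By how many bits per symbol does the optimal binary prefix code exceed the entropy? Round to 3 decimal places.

Entropy H = −Σ p log₂ p ≈ 2.2031 bits.
Huffman merges: 3/25+147/1000→267/1000; 183/1000+37/200→46/125; 267/1000+73/200→79/125; 46/125+79/125→1. L = 2267/1000 ≈ 2.2670.
L − H = 2.2670 − 2.2031 = 0.064 bits.

0.064 bits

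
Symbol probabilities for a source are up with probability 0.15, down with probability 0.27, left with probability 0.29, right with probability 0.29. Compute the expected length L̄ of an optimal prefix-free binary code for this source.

2 bits/symbol

Repeatedly combine the two least-probable nodes; the expected code length is the sum of the merged weights.
merge 3/20 + 27/100 → 21/50
merge 29/100 + 29/100 → 29/50
merge 21/50 + 29/50 → 1
L = 21/50 + 29/50 + 1 = 2 bits/symbol.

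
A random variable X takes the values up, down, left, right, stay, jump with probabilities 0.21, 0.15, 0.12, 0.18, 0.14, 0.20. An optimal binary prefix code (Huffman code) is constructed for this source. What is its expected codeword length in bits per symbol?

Repeatedly combine the two least-probable nodes; the expected code length is the sum of the merged weights.
merge 3/25 + 7/50 → 13/50
merge 3/20 + 9/50 → 33/100
merge 1/5 + 21/100 → 41/100
merge 13/50 + 33/100 → 59/100
merge 41/100 + 59/100 → 1
L = 13/50 + 33/100 + 41/100 + 59/100 + 1 = 259/100 = 2.59 bits/symbol.

2.59 bits/symbol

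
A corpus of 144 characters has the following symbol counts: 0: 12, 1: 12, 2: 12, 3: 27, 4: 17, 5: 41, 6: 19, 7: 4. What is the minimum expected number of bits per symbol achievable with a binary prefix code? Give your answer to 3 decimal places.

2.806 bits/symbol

Probabilities are the counts divided by 144.
Repeatedly combine the two least-probable nodes; the expected code length is the sum of the merged weights.
merge 1/36 + 1/12 → 1/9
merge 1/12 + 1/12 → 1/6
merge 1/9 + 17/144 → 11/48
merge 19/144 + 1/6 → 43/144
merge 3/16 + 11/48 → 5/12
merge 41/144 + 43/144 → 7/12
merge 5/12 + 7/12 → 1
L = 1/9 + 1/6 + 11/48 + 43/144 + 5/12 + 7/12 + 1 = 101/36 ≈ 2.806 bits/symbol.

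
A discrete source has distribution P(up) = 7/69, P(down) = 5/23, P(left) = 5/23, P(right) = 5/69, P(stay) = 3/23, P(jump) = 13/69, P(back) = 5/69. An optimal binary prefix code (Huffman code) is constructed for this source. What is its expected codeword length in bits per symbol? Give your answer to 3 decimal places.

Repeatedly combine the two least-probable nodes; the expected code length is the sum of the merged weights.
merge 5/69 + 5/69 → 10/69
merge 7/69 + 3/23 → 16/69
merge 10/69 + 13/69 → 1/3
merge 5/23 + 5/23 → 10/23
merge 16/69 + 1/3 → 13/23
merge 10/23 + 13/23 → 1
L = 10/69 + 16/69 + 1/3 + 10/23 + 13/23 + 1 = 187/69 ≈ 2.710 bits/symbol.

2.710 bits/symbol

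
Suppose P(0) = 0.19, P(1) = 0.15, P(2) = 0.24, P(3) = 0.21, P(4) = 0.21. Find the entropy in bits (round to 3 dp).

2.306 bits

H = −Σ pᵢ log₂ pᵢ.
−0.19·log₂(0.19) = 0.4552
−0.15·log₂(0.15) = 0.4105
−0.24·log₂(0.24) = 0.4941
−0.21·log₂(0.21) = 0.4728
−0.21·log₂(0.21) = 0.4728
Sum ≈ 2.3056 → 2.306 bits.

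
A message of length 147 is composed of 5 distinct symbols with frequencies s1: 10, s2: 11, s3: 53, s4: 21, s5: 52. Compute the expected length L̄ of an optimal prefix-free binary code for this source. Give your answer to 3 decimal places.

2.068 bits/symbol

Probabilities are the counts divided by 147.
Repeatedly combine the two least-probable nodes; the expected code length is the sum of the merged weights.
merge 10/147 + 11/147 → 1/7
merge 1/7 + 1/7 → 2/7
merge 2/7 + 52/147 → 94/147
merge 53/147 + 94/147 → 1
L = 1/7 + 2/7 + 94/147 + 1 = 304/147 ≈ 2.068 bits/symbol.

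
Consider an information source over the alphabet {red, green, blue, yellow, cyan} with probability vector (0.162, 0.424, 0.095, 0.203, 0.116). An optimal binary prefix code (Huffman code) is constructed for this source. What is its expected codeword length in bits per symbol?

Repeatedly combine the two least-probable nodes; the expected code length is the sum of the merged weights.
merge 19/200 + 29/250 → 211/1000
merge 81/500 + 203/1000 → 73/200
merge 211/1000 + 73/200 → 72/125
merge 53/125 + 72/125 → 1
L = 211/1000 + 73/200 + 72/125 + 1 = 269/125 = 2.152 bits/symbol.

2.152 bits/symbol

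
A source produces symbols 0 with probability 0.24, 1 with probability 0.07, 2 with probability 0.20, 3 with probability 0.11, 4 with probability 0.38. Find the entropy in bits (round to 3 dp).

H = −Σ pᵢ log₂ pᵢ.
−0.24·log₂(0.24) = 0.4941
−0.07·log₂(0.07) = 0.2686
−0.20·log₂(0.20) = 0.4644
−0.11·log₂(0.11) = 0.3503
−0.38·log₂(0.38) = 0.5305
Sum ≈ 2.1078 → 2.108 bits.

2.108 bits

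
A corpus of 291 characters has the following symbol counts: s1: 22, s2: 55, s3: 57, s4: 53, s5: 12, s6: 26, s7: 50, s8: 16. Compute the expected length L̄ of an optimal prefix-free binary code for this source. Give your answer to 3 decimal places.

Probabilities are the counts divided by 291.
Repeatedly combine the two least-probable nodes; the expected code length is the sum of the merged weights.
merge 4/97 + 16/291 → 28/291
merge 22/291 + 26/291 → 16/97
merge 28/291 + 16/97 → 76/291
merge 50/291 + 53/291 → 103/291
merge 55/291 + 19/97 → 112/291
merge 76/291 + 103/291 → 179/291
merge 112/291 + 179/291 → 1
L = 28/291 + 16/97 + 76/291 + 103/291 + 112/291 + 179/291 + 1 = 279/97 ≈ 2.876 bits/symbol.

2.876 bits/symbol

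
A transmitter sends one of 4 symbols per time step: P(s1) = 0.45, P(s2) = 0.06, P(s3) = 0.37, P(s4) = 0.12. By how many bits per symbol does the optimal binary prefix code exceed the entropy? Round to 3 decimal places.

0.070 bits

Entropy H = −Σ p log₂ p ≈ 1.6597 bits.
Huffman merges: 3/50+3/25→9/50; 9/50+37/100→11/20; 9/20+11/20→1. L = 173/100 ≈ 1.7300.
L − H = 1.7300 − 1.6597 = 0.070 bits.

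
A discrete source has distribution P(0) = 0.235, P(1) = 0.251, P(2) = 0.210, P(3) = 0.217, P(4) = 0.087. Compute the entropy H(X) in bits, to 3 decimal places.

H = −Σ pᵢ log₂ pᵢ.
−0.235·log₂(0.235) = 0.4910
−0.251·log₂(0.251) = 0.5006
−0.210·log₂(0.210) = 0.4728
−0.217·log₂(0.217) = 0.4783
−0.087·log₂(0.087) = 0.3065
Sum ≈ 2.2492 → 2.249 bits.

2.249 bits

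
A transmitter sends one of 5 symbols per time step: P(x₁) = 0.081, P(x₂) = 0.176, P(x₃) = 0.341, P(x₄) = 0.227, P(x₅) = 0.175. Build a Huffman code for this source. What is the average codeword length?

Repeatedly combine the two least-probable nodes; the expected code length is the sum of the merged weights.
merge 81/1000 + 7/40 → 32/125
merge 22/125 + 227/1000 → 403/1000
merge 32/125 + 341/1000 → 597/1000
merge 403/1000 + 597/1000 → 1
L = 32/125 + 403/1000 + 597/1000 + 1 = 282/125 = 2.256 bits/symbol.

2.256 bits/symbol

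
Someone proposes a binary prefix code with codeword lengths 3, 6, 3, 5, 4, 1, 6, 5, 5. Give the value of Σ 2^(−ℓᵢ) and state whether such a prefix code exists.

With common denominator 2^6 = 64: Σ 2^(−ℓᵢ) = 8/64 + 1/64 + 8/64 + 2/64 + 4/64 + 32/64 + 1/64 + 2/64 + 2/64 = 60/64 = 0.9375.
Kraft's inequality requires Σ ≤ 1; here Σ = 0.9375 ≤ 1, so such a prefix code exists.

0.9375; yes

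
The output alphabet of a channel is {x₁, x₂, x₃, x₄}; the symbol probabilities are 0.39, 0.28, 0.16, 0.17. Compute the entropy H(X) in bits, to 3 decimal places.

H = −Σ pᵢ log₂ pᵢ.
−0.39·log₂(0.39) = 0.5298
−0.28·log₂(0.28) = 0.5142
−0.16·log₂(0.16) = 0.4230
−0.17·log₂(0.17) = 0.4346
Sum ≈ 1.9016 → 1.902 bits.

1.902 bits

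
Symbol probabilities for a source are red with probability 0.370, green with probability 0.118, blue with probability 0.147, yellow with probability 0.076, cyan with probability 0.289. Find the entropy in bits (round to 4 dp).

2.1013 bits

H = −Σ pᵢ log₂ pᵢ.
−0.370·log₂(0.370) = 0.5307
−0.118·log₂(0.118) = 0.3638
−0.147·log₂(0.147) = 0.4066
−0.076·log₂(0.076) = 0.2826
−0.289·log₂(0.289) = 0.5176
Sum ≈ 2.1013 → 2.1013 bits.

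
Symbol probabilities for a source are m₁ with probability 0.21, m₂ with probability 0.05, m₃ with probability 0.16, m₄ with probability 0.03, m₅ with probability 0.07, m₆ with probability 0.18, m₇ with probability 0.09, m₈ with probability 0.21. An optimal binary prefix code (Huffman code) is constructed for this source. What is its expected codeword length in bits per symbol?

2.81 bits/symbol

Repeatedly combine the two least-probable nodes; the expected code length is the sum of the merged weights.
merge 3/100 + 1/20 → 2/25
merge 7/100 + 2/25 → 3/20
merge 9/100 + 3/20 → 6/25
merge 4/25 + 9/50 → 17/50
merge 21/100 + 21/100 → 21/50
merge 6/25 + 17/50 → 29/50
merge 21/50 + 29/50 → 1
L = 2/25 + 3/20 + 6/25 + 17/50 + 21/50 + 29/50 + 1 = 281/100 = 2.81 bits/symbol.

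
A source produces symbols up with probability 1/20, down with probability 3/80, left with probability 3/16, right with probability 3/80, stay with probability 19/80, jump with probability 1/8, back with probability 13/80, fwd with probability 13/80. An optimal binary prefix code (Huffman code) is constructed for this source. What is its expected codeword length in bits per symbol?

Repeatedly combine the two least-probable nodes; the expected code length is the sum of the merged weights.
merge 3/80 + 3/80 → 3/40
merge 1/20 + 3/40 → 1/8
merge 1/8 + 1/8 → 1/4
merge 13/80 + 13/80 → 13/40
merge 3/16 + 19/80 → 17/40
merge 1/4 + 13/40 → 23/40
merge 17/40 + 23/40 → 1
L = 3/40 + 1/8 + 1/4 + 13/40 + 17/40 + 23/40 + 1 = 111/40 = 2.775 bits/symbol.

2.775 bits/symbol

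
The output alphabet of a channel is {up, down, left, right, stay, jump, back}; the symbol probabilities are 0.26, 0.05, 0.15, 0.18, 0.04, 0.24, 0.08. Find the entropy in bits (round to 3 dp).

2.549 bits

H = −Σ pᵢ log₂ pᵢ.
−0.26·log₂(0.26) = 0.5053
−0.05·log₂(0.05) = 0.2161
−0.15·log₂(0.15) = 0.4105
−0.18·log₂(0.18) = 0.4453
−0.04·log₂(0.04) = 0.1858
−0.24·log₂(0.24) = 0.4941
−0.08·log₂(0.08) = 0.2915
Sum ≈ 2.5486 → 2.549 bits.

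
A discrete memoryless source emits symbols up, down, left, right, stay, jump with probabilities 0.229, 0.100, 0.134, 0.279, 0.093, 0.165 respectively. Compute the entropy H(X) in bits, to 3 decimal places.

2.469 bits

H = −Σ pᵢ log₂ pᵢ.
−0.229·log₂(0.229) = 0.4870
−0.100·log₂(0.100) = 0.3322
−0.134·log₂(0.134) = 0.3886
−0.279·log₂(0.279) = 0.5138
−0.093·log₂(0.093) = 0.3187
−0.165·log₂(0.165) = 0.4289
Sum ≈ 2.4692 → 2.469 bits.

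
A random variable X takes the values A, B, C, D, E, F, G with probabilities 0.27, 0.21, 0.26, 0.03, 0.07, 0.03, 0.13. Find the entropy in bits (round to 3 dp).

2.443 bits

H = −Σ pᵢ log₂ pᵢ.
−0.27·log₂(0.27) = 0.5100
−0.21·log₂(0.21) = 0.4728
−0.26·log₂(0.26) = 0.5053
−0.03·log₂(0.03) = 0.1518
−0.07·log₂(0.07) = 0.2686
−0.03·log₂(0.03) = 0.1518
−0.13·log₂(0.13) = 0.3826
Sum ≈ 2.4429 → 2.443 bits.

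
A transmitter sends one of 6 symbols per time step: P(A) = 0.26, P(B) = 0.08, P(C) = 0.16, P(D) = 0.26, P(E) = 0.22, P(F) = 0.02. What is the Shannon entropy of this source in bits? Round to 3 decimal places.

H = −Σ pᵢ log₂ pᵢ.
−0.26·log₂(0.26) = 0.5053
−0.08·log₂(0.08) = 0.2915
−0.16·log₂(0.16) = 0.4230
−0.26·log₂(0.26) = 0.5053
−0.22·log₂(0.22) = 0.4806
−0.02·log₂(0.02) = 0.1129
Sum ≈ 2.3186 → 2.319 bits.

2.319 bits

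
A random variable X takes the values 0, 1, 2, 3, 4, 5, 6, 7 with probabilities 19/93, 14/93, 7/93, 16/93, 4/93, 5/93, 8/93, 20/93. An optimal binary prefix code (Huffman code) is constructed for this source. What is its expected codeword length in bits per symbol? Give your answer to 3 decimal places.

2.839 bits/symbol

Repeatedly combine the two least-probable nodes; the expected code length is the sum of the merged weights.
merge 4/93 + 5/93 → 3/31
merge 7/93 + 8/93 → 5/31
merge 3/31 + 14/93 → 23/93
merge 5/31 + 16/93 → 1/3
merge 19/93 + 20/93 → 13/31
merge 23/93 + 1/3 → 18/31
merge 13/31 + 18/31 → 1
L = 3/31 + 5/31 + 23/93 + 1/3 + 13/31 + 18/31 + 1 = 88/31 ≈ 2.839 bits/symbol.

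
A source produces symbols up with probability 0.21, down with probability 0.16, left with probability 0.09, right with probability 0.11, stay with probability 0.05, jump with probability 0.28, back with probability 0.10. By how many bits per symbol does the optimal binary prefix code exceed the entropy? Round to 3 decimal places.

0.029 bits

Entropy H = −Σ p log₂ p ≈ 2.6213 bits.
Huffman merges: 1/20+9/100→7/50; 1/10+11/100→21/100; 7/50+4/25→3/10; 21/100+21/100→21/50; 7/25+3/10→29/50; 21/50+29/50→1. L = 53/20 ≈ 2.6500.
L − H = 2.6500 − 2.6213 = 0.029 bits.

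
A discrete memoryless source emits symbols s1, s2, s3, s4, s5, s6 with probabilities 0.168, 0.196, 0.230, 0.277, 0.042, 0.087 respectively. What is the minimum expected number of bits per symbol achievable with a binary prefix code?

2.426 bits/symbol

Repeatedly combine the two least-probable nodes; the expected code length is the sum of the merged weights.
merge 21/500 + 87/1000 → 129/1000
merge 129/1000 + 21/125 → 297/1000
merge 49/250 + 23/100 → 213/500
merge 277/1000 + 297/1000 → 287/500
merge 213/500 + 287/500 → 1
L = 129/1000 + 297/1000 + 213/500 + 287/500 + 1 = 1213/500 = 2.426 bits/symbol.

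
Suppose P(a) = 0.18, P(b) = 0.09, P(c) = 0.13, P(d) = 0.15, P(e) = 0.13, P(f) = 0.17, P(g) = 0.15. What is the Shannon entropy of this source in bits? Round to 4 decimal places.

H = −Σ pᵢ log₂ pᵢ.
−0.18·log₂(0.18) = 0.4453
−0.09·log₂(0.09) = 0.3127
−0.13·log₂(0.13) = 0.3826
−0.15·log₂(0.15) = 0.4105
−0.13·log₂(0.13) = 0.3826
−0.17·log₂(0.17) = 0.4346
−0.15·log₂(0.15) = 0.4105
Sum ≈ 2.7789 → 2.7789 bits.

2.7789 bits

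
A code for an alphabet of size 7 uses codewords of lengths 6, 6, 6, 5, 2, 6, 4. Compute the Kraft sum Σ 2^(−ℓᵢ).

0.40625

With common denominator 2^6 = 64: Σ 2^(−ℓᵢ) = 1/64 + 1/64 + 1/64 + 2/64 + 16/64 + 1/64 + 4/64 = 26/64 = 0.40625.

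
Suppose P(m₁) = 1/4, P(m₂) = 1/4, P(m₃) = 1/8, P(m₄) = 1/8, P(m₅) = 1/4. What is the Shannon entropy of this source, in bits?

Each probability is a power of 1/2, so log₂(1/p) is an integer.
H = Σ p·log₂(1/p) = 1/4·2 + 1/4·2 + 1/8·3 + 1/8·3 + 1/4·2 = 2.25 bits.

2.25 bits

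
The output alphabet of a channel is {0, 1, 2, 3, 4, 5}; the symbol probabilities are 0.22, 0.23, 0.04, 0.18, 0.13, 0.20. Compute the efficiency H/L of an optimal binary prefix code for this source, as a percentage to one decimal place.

97.1%

Entropy H = −Σ p log₂ p ≈ 2.4463 bits.
Huffman merges: 1/25+13/100→17/100; 17/100+9/50→7/20; 1/5+11/50→21/50; 23/100+7/20→29/50; 21/50+29/50→1. L = 63/25 ≈ 2.5200.
Efficiency = H/L = 2.4463/2.5200 = 97.1%.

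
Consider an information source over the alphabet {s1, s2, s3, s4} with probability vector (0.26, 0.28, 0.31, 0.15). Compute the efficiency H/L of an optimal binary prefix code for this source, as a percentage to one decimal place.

Entropy H = −Σ p log₂ p ≈ 1.9538 bits.
Huffman merges: 3/20+13/50→41/100; 7/25+31/100→59/100; 41/100+59/100→1. L = 2 ≈ 2.0000.
Efficiency = H/L = 1.9538/2.0000 = 97.7%.

97.7%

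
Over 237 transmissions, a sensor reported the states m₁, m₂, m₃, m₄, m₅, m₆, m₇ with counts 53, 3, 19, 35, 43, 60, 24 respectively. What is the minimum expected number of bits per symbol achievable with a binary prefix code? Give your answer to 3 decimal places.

Probabilities are the counts divided by 237.
Repeatedly combine the two least-probable nodes; the expected code length is the sum of the merged weights.
merge 1/79 + 19/237 → 22/237
merge 22/237 + 8/79 → 46/237
merge 35/237 + 43/237 → 26/79
merge 46/237 + 53/237 → 33/79
merge 20/79 + 26/79 → 46/79
merge 33/79 + 46/79 → 1
L = 22/237 + 46/237 + 26/79 + 33/79 + 46/79 + 1 = 620/237 ≈ 2.616 bits/symbol.

2.616 bits/symbol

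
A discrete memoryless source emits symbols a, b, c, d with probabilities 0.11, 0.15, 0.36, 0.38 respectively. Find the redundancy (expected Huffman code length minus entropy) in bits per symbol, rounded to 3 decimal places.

Entropy H = −Σ p log₂ p ≈ 1.8219 bits.
Huffman merges: 11/100+3/20→13/50; 13/50+9/25→31/50; 19/50+31/50→1. L = 47/25 ≈ 1.8800.
L − H = 1.8800 − 1.8219 = 0.058 bits.

0.058 bits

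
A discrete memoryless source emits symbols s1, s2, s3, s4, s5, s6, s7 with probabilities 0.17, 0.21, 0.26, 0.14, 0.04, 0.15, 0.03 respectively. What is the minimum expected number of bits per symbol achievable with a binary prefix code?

2.6 bits/symbol

Repeatedly combine the two least-probable nodes; the expected code length is the sum of the merged weights.
merge 3/100 + 1/25 → 7/100
merge 7/100 + 7/50 → 21/100
merge 3/20 + 17/100 → 8/25
merge 21/100 + 21/100 → 21/50
merge 13/50 + 8/25 → 29/50
merge 21/50 + 29/50 → 1
L = 7/100 + 21/100 + 8/25 + 21/50 + 29/50 + 1 = 13/5 = 2.6 bits/symbol.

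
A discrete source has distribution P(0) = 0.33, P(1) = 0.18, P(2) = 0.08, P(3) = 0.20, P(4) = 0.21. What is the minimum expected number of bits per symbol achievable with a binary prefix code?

Repeatedly combine the two least-probable nodes; the expected code length is the sum of the merged weights.
merge 2/25 + 9/50 → 13/50
merge 1/5 + 21/100 → 41/100
merge 13/50 + 33/100 → 59/100
merge 41/100 + 59/100 → 1
L = 13/50 + 41/100 + 59/100 + 1 = 113/50 = 2.26 bits/symbol.

2.26 bits/symbol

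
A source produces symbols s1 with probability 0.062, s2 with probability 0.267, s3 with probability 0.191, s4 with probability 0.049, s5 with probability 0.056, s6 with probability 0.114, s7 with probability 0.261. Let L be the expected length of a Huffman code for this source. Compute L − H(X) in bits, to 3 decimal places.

Entropy H = −Σ p log₂ p ≈ 2.5226 bits.
Huffman merges: 49/1000+7/125→21/200; 31/500+21/200→167/1000; 57/500+167/1000→281/1000; 191/1000+261/1000→113/250; 267/1000+281/1000→137/250; 113/250+137/250→1. L = 2553/1000 ≈ 2.5530.
L − H = 2.5530 − 2.5226 = 0.030 bits.

0.030 bits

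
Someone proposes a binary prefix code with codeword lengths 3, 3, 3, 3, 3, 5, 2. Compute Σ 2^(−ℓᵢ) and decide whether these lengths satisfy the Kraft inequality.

With common denominator 2^5 = 32: Σ 2^(−ℓᵢ) = 4/32 + 4/32 + 4/32 + 4/32 + 4/32 + 1/32 + 8/32 = 29/32 = 0.90625.
Kraft's inequality requires Σ ≤ 1; here Σ = 0.90625 ≤ 1, so such a prefix code exists.

0.90625; yes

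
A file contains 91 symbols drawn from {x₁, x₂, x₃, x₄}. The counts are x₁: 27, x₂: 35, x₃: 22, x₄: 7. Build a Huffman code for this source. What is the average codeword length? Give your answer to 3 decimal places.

1.934 bits/symbol

Probabilities are the counts divided by 91.
Repeatedly combine the two least-probable nodes; the expected code length is the sum of the merged weights.
merge 1/13 + 22/91 → 29/91
merge 27/91 + 29/91 → 8/13
merge 5/13 + 8/13 → 1
L = 29/91 + 8/13 + 1 = 176/91 ≈ 1.934 bits/symbol.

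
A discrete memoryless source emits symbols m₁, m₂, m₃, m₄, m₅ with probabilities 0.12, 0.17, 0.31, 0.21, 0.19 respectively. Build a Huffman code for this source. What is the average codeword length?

2.29 bits/symbol

Repeatedly combine the two least-probable nodes; the expected code length is the sum of the merged weights.
merge 3/25 + 17/100 → 29/100
merge 19/100 + 21/100 → 2/5
merge 29/100 + 31/100 → 3/5
merge 2/5 + 3/5 → 1
L = 29/100 + 2/5 + 3/5 + 1 = 229/100 = 2.29 bits/symbol.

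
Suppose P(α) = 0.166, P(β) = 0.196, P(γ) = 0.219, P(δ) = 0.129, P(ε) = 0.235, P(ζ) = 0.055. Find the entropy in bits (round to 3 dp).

2.473 bits

H = −Σ pᵢ log₂ pᵢ.
−0.166·log₂(0.166) = 0.4301
−0.196·log₂(0.196) = 0.4608
−0.219·log₂(0.219) = 0.4798
−0.129·log₂(0.129) = 0.3811
−0.235·log₂(0.235) = 0.4910
−0.055·log₂(0.055) = 0.2301
Sum ≈ 2.4730 → 2.473 bits.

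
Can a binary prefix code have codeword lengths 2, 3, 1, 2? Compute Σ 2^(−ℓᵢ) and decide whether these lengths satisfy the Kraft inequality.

With common denominator 2^3 = 8: Σ 2^(−ℓᵢ) = 2/8 + 1/8 + 4/8 + 2/8 = 9/8 = 1.125.
Kraft's inequality requires Σ ≤ 1; here Σ = 1.125 > 1, so no such prefix code exists.

1.125; no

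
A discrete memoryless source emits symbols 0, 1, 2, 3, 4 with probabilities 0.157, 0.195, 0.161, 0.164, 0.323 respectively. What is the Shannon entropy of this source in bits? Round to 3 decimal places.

2.258 bits

H = −Σ pᵢ log₂ pᵢ.
−0.157·log₂(0.157) = 0.4194
−0.195·log₂(0.195) = 0.4599
−0.161·log₂(0.161) = 0.4242
−0.164·log₂(0.164) = 0.4278
−0.323·log₂(0.323) = 0.5266
Sum ≈ 2.2579 → 2.258 bits.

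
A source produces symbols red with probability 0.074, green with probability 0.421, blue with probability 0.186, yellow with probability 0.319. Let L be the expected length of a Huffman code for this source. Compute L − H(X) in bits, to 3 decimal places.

Entropy H = −Σ p log₂ p ≈ 1.7806 bits.
Huffman merges: 37/500+93/500→13/50; 13/50+319/1000→579/1000; 421/1000+579/1000→1. L = 1839/1000 ≈ 1.8390.
L − H = 1.8390 − 1.7806 = 0.058 bits.

0.058 bits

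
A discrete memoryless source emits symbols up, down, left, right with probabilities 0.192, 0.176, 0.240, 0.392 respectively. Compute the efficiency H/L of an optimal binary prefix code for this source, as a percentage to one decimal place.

Entropy H = −Σ p log₂ p ≈ 1.9220 bits.
Huffman merges: 22/125+24/125→46/125; 6/25+46/125→76/125; 49/125+76/125→1. L = 247/125 ≈ 1.9760.
Efficiency = H/L = 1.9220/1.9760 = 97.3%.

97.3%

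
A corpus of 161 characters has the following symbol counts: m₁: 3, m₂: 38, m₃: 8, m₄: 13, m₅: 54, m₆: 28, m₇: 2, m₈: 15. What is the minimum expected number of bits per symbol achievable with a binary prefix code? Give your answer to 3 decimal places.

Probabilities are the counts divided by 161.
Repeatedly combine the two least-probable nodes; the expected code length is the sum of the merged weights.
merge 2/161 + 3/161 → 5/161
merge 5/161 + 8/161 → 13/161
merge 13/161 + 13/161 → 26/161
merge 15/161 + 26/161 → 41/161
merge 4/23 + 38/161 → 66/161
merge 41/161 + 54/161 → 95/161
merge 66/161 + 95/161 → 1
L = 5/161 + 13/161 + 26/161 + 41/161 + 66/161 + 95/161 + 1 = 407/161 ≈ 2.528 bits/symbol.

2.528 bits/symbol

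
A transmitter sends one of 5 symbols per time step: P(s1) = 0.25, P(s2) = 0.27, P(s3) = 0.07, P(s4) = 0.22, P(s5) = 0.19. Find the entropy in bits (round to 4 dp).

H = −Σ pᵢ log₂ pᵢ.
−0.25·log₂(0.25) = 0.5000
−0.27·log₂(0.27) = 0.5100
−0.07·log₂(0.07) = 0.2686
−0.22·log₂(0.22) = 0.4806
−0.19·log₂(0.19) = 0.4552
Sum ≈ 2.2144 → 2.2144 bits.

2.2144 bits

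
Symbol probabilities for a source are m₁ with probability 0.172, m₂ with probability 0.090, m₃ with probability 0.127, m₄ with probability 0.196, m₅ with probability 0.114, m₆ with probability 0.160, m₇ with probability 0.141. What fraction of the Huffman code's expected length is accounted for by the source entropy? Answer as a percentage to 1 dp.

Entropy H = −Σ p log₂ p ≈ 2.7670 bits.
Huffman merges: 9/100+57/500→51/250; 127/1000+141/1000→67/250; 4/25+43/250→83/250; 49/250+51/250→2/5; 67/250+83/250→3/5; 2/5+3/5→1. L = 701/250 ≈ 2.8040.
Efficiency = H/L = 2.7670/2.8040 = 98.7%.

98.7%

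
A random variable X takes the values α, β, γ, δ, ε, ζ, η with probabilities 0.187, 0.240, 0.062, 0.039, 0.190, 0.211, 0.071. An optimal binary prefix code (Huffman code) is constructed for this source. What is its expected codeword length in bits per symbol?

Repeatedly combine the two least-probable nodes; the expected code length is the sum of the merged weights.
merge 39/1000 + 31/500 → 101/1000
merge 71/1000 + 101/1000 → 43/250
merge 43/250 + 187/1000 → 359/1000
merge 19/100 + 211/1000 → 401/1000
merge 6/25 + 359/1000 → 599/1000
merge 401/1000 + 599/1000 → 1
L = 101/1000 + 43/250 + 359/1000 + 401/1000 + 599/1000 + 1 = 329/125 = 2.632 bits/symbol.

2.632 bits/symbol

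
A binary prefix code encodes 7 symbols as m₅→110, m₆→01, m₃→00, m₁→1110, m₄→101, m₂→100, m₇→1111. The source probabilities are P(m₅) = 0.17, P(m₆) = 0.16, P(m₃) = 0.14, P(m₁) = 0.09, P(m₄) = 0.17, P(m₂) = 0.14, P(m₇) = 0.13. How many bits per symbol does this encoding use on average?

2.92 bits/symbol

L̄ = Σ pᵢ·ℓᵢ = 0.17·3 + 0.16·2 + 0.14·2 + 0.09·4 + 0.17·3 + 0.14·3 + 0.13·4 = 2.92 bits/symbol.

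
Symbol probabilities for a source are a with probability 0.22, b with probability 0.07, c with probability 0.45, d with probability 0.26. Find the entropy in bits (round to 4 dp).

1.7728 bits

H = −Σ pᵢ log₂ pᵢ.
−0.22·log₂(0.22) = 0.4806
−0.07·log₂(0.07) = 0.2686
−0.45·log₂(0.45) = 0.5184
−0.26·log₂(0.26) = 0.5053
Sum ≈ 1.7728 → 1.7728 bits.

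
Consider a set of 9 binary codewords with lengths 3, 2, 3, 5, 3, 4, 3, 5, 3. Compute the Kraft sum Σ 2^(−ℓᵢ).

1

With common denominator 2^5 = 32: Σ 2^(−ℓᵢ) = 4/32 + 8/32 + 4/32 + 1/32 + 4/32 + 2/32 + 4/32 + 1/32 + 4/32 = 32/32 = 1.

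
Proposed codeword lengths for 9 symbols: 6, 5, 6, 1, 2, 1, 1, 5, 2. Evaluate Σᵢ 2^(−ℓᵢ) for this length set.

2.09375

With common denominator 2^6 = 64: Σ 2^(−ℓᵢ) = 1/64 + 2/64 + 1/64 + 32/64 + 16/64 + 32/64 + 32/64 + 2/64 + 16/64 = 134/64 = 2.09375.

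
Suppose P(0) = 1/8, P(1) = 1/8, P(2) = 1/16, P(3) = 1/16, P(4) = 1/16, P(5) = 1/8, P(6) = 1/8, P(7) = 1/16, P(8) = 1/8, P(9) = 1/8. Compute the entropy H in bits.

Each probability is a power of 1/2, so log₂(1/p) is an integer.
H = Σ p·log₂(1/p) = 1/8·3 + 1/8·3 + 1/16·4 + 1/16·4 + 1/16·4 + 1/8·3 + 1/8·3 + 1/16·4 + 1/8·3 + 1/8·3 = 3.25 bits.

3.25 bits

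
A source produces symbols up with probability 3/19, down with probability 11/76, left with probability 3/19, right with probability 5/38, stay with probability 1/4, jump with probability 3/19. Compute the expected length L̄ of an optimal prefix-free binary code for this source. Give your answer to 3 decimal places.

Repeatedly combine the two least-probable nodes; the expected code length is the sum of the merged weights.
merge 5/38 + 11/76 → 21/76
merge 3/19 + 3/19 → 6/19
merge 3/19 + 1/4 → 31/76
merge 21/76 + 6/19 → 45/76
merge 31/76 + 45/76 → 1
L = 21/76 + 6/19 + 31/76 + 45/76 + 1 = 197/76 ≈ 2.592 bits/symbol.

2.592 bits/symbol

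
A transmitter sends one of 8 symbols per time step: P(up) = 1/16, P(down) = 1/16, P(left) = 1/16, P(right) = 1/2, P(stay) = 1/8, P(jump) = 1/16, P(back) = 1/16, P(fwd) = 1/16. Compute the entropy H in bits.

Each probability is a power of 1/2, so log₂(1/p) is an integer.
H = Σ p·log₂(1/p) = 1/16·4 + 1/16·4 + 1/16·4 + 1/2·1 + 1/8·3 + 1/16·4 + 1/16·4 + 1/16·4 = 2.375 bits.

2.375 bits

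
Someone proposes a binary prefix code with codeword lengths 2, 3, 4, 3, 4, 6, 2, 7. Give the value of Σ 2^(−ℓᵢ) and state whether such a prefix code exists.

With common denominator 2^7 = 128: Σ 2^(−ℓᵢ) = 32/128 + 16/128 + 8/128 + 16/128 + 8/128 + 2/128 + 32/128 + 1/128 = 115/128 = 0.8984375.
Kraft's inequality requires Σ ≤ 1; here Σ = 0.8984375 ≤ 1, so such a prefix code exists.

0.8984375; yes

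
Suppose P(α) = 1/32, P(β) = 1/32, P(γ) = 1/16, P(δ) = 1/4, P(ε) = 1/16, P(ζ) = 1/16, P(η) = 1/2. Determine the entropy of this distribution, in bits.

2.0625 bits

Each probability is a power of 1/2, so log₂(1/p) is an integer.
H = Σ p·log₂(1/p) = 1/32·5 + 1/32·5 + 1/16·4 + 1/4·2 + 1/16·4 + 1/16·4 + 1/2·1 = 2.0625 bits.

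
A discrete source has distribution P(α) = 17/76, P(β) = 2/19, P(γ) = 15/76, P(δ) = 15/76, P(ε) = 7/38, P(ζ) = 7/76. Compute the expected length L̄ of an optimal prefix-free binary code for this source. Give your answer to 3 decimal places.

2.579 bits/symbol

Repeatedly combine the two least-probable nodes; the expected code length is the sum of the merged weights.
merge 7/76 + 2/19 → 15/76
merge 7/38 + 15/76 → 29/76
merge 15/76 + 15/76 → 15/38
merge 17/76 + 29/76 → 23/38
merge 15/38 + 23/38 → 1
L = 15/76 + 29/76 + 15/38 + 23/38 + 1 = 49/19 ≈ 2.579 bits/symbol.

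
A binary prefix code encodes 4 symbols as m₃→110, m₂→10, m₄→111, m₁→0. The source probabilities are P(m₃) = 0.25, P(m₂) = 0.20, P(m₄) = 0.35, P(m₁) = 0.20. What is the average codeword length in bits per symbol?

2.4 bits/symbol

L̄ = Σ pᵢ·ℓᵢ = 0.25·3 + 0.20·2 + 0.35·3 + 0.20·1 = 2.4 bits/symbol.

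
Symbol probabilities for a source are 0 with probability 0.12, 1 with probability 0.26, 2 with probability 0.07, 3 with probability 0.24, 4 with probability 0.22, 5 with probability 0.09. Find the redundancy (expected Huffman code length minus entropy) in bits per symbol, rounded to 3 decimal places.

Entropy H = −Σ p log₂ p ≈ 2.4283 bits.
Huffman merges: 7/100+9/100→4/25; 3/25+4/25→7/25; 11/50+6/25→23/50; 13/50+7/25→27/50; 23/50+27/50→1. L = 61/25 ≈ 2.4400.
L − H = 2.4400 − 2.4283 = 0.012 bits.

0.012 bits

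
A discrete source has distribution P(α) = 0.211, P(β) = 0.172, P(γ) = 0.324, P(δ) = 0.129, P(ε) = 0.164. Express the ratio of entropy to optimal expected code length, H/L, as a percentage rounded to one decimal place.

98.0%

Entropy H = −Σ p log₂ p ≈ 2.2461 bits.
Huffman merges: 129/1000+41/250→293/1000; 43/250+211/1000→383/1000; 293/1000+81/250→617/1000; 383/1000+617/1000→1. L = 2293/1000 ≈ 2.2930.
Efficiency = H/L = 2.2461/2.2930 = 98.0%.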